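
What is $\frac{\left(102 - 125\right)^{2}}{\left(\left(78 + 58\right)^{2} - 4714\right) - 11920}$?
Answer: $\frac{529}{1862} \approx 0.2841$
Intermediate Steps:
$\frac{\left(102 - 125\right)^{2}}{\left(\left(78 + 58\right)^{2} - 4714\right) - 11920} = \frac{\left(-23\right)^{2}}{\left(136^{2} - 4714\right) - 11920} = \frac{529}{\left(18496 - 4714\right) - 11920} = \frac{529}{13782 - 11920} = \frac{529}{1862}$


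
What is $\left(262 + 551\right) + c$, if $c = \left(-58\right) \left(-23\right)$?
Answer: $2147$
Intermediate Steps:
$c = 1334$
$\left(262 + 551\right) + c = \left(262 + 551\right) + 1334 = 813 + 1334 = 2147$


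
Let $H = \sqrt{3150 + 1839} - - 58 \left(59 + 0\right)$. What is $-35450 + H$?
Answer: $-32028 + \sqrt{4989} \approx -31957.0$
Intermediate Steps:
$H = 3422 + \sqrt{4989}$ ($H = \sqrt{4989} - \left(-58\right) 59 = \sqrt{4989} - -3422 = \sqrt{4989} + 3422 = 3422 + \sqrt{4989} \approx 3492.6$)
$-35450 + H = -35450 + \left(3422 + \sqrt{4989}\right) = -32028 + \sqrt{4989}$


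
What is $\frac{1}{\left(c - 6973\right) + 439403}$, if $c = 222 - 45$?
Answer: $\frac{1}{432607} \approx 2.3116 \cdot 10^{-6}$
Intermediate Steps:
$c = 177$
$\frac{1}{\left(c - 6973\right) + 439403} = \frac{1}{\left(177 - 6973\right) + 439403} = \frac{1}{-6796 + 439403} = \frac{1}{432607}$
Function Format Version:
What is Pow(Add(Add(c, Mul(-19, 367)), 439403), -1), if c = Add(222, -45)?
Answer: Rational(1, 432607) ≈ 2.3116e-6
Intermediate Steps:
c = 177
Pow(Add(Add(c, Mul(-19, 367)), 439403), -1) = Pow(Add(Add(177, Mul(-19, 367)), 439403), -1) = Pow(Add(Add(177, -6973), 439403), -1) = Pow(Add(-6796, 439403), -1) = Pow(432607, -1) = Rational(1, 432607)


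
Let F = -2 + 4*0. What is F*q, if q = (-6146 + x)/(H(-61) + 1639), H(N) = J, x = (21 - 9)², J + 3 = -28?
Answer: 3001/402 ≈ 7.4652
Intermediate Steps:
J = -31 (J = -3 - 28 = -31)
x = 144 (x = 12² = 144)
F = -2 (F = -2 + 0 = -2)
H(N) = -31
q = -3001/804 (q = (-6146 + 144)/(-31 + 1639) = -6002/1608 = -6002*1/1608 = -3001/804 ≈ -3.7326)
F*q = -2*(-3001/804) = 3001/402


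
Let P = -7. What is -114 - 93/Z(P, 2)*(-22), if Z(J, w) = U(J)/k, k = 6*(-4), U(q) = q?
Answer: 48306/7 ≈ 6900.9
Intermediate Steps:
k = -24
Z(J, w) = -J/24 (Z(J, w) = J/(-24) = J*(-1/24) = -J/24)
-114 - 93/Z(P, 2)*(-22) = -114 - 93/((-1/24*(-7)))*(-22) = -114 - 93/7/24*(-22) = -114 - 93*24/7*(-22) = -114 - 2232/7*(-22) = -114 + 49104/7 = 48306/7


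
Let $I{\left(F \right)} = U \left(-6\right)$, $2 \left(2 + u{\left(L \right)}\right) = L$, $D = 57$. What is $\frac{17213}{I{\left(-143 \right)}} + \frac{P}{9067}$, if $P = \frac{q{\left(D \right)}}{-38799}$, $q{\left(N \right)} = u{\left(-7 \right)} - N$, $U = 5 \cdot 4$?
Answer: $- \frac{2018456812343}{14071621320} \approx -143.44$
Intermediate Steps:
$u{\left(L \right)} = -2 + \frac{L}{2}$
$U = 20$
$q{\left(N \right)} = - \frac{11}{2} - N$ ($q{\left(N \right)} = \left(-2 + \frac{1}{2} \left(-7\right)\right) - N = \left(-2 - \frac{7}{2}\right) - N = - \frac{11}{2} - N$)
$P = \frac{125}{77598}$ ($P = \frac{- \frac{11}{2} - 57}{-38799} = \left(- \frac{11}{2} - 57\right) \left(- \frac{1}{38799}\right) = \left(- \frac{125}{2}\right) \left(- \frac{1}{38799}\right) = \frac{125}{77598} \approx 0.0016109$)
$I{\left(F \right)} = -120$ ($I{\left(F \right)} = 20 \left(-6\right) = -120$)
$\frac{17213}{I{\left(-143 \right)}} + \frac{P}{9067} = \frac{17213}{-120} + \frac{125}{77598 \cdot 9067} = 17213 \left(- \frac{1}{120}\right) + \frac{125}{77598} \cdot \frac{1}{9067} = - \frac{17213}{120} + \frac{125}{703581066} = - \frac{2018456812343}{14071621320}$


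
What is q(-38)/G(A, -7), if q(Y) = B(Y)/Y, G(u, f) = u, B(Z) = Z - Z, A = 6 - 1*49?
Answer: 0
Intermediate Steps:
A = -43 (A = 6 - 49 = -43)
B(Z) = 0
q(Y) = 0 (q(Y) = 0/Y = 0)
q(-38)/G(A, -7) = 0/(-43) = 0*(-1/43) = 0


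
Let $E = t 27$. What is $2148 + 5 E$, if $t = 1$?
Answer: $2283$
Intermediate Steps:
$E = 27$ ($E = 1 \cdot 27 = 27$)
$2148 + 5 E = 2148 + 5 \cdot 27 = 2148 + 135 = 2283$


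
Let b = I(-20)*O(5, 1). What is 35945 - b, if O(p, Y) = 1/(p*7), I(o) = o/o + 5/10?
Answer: 2516147/70 ≈ 35945.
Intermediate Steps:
I(o) = 3/2 (I(o) = 1 + 5*(⅒) = 1 + ½ = 3/2)
O(p, Y) = 1/(7*p) (O(p, Y) = (⅐)/p = 1/(7*p))
b = 3/70 (b = 3*((⅐)/5)/2 = 3*((⅐)*(⅕))/2 = (3/2)*(1/35) = 3/70 ≈ 0.042857)
35945 - b = 35945 - 1*3/70 = 35945 - 3/70 = 2516147/70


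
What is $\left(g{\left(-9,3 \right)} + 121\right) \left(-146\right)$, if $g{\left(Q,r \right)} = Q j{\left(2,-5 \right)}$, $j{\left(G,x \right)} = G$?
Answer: $-15038$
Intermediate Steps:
$g{\left(Q,r \right)} = 2 Q$ ($g{\left(Q,r \right)} = Q 2 = 2 Q$)
$\left(g{\left(-9,3 \right)} + 121\right) \left(-146\right) = \left(2 \left(-9\right) + 121\right) \left(-146\right) = \left(-18 + 121\right) \left(-146\right) = 103 \left(-146\right) = -15038$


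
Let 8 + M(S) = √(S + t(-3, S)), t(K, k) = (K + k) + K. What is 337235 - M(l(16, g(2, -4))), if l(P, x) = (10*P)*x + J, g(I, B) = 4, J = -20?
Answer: 337243 - √1234 ≈ 3.3721e+5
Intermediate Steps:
t(K, k) = k + 2*K
l(P, x) = -20 + 10*P*x (l(P, x) = (10*P)*x - 20 = 10*P*x - 20 = -20 + 10*P*x)
M(S) = -8 + √(-6 + 2*S) (M(S) = -8 + √(S + (S + 2*(-3))) = -8 + √(S + (S - 6)) = -8 + √(S + (-6 + S)) = -8 + √(-6 + 2*S))
337235 - M(l(16, g(2, -4))) = 337235 - (-8 + √(-6 + 2*(-20 + 10*16*4))) = 337235 - (-8 + √(-6 + 2*(-20 + 640))) = 337235 - (-8 + √(-6 + 2*620)) = 337235 - (-8 + √(-6 + 1240)) = 337235 - (-8 + √1234) = 337235 + (8 - √1234) = 337243 - √1234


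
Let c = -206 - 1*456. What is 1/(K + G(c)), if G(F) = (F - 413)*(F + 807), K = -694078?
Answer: -1/849953 ≈ -1.1765e-6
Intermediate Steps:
c = -662 (c = -206 - 456 = -662)
G(F) = (-413 + F)*(807 + F)
1/(K + G(c)) = 1/(-694078 + (-333291 + (-662)**2 + 394*(-662))) = 1/(-694078 + (-333291 + 438244 - 260828)) = 1/(-694078 - 155875) = 1/(-849953) = -1/849953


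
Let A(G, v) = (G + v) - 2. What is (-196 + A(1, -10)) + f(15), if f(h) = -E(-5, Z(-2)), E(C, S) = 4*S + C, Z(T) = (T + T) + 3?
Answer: -198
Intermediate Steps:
Z(T) = 3 + 2*T (Z(T) = 2*T + 3 = 3 + 2*T)
E(C, S) = C + 4*S
f(h) = 9 (f(h) = -(-5 + 4*(3 + 2*(-2))) = -(-5 + 4*(3 - 4)) = -(-5 + 4*(-1)) = -(-5 - 4) = -1*(-9) = 9)
A(G, v) = -2 + G + v
(-196 + A(1, -10)) + f(15) = (-196 + (-2 + 1 - 10)) + 9 = (-196 - 11) + 9 = -207 + 9 = -198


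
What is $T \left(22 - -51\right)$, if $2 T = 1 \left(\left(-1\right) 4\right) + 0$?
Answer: $-146$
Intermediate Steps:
$T = -2$ ($T = \frac{1 \left(\left(-1\right) 4\right) + 0}{2} = \frac{1 \left(-4\right) + 0}{2} = \frac{-4 + 0}{2} = \frac{1}{2} \left(-4\right) = -2$)
$T \left(22 - -51\right) = - 2 \left(22 - -51\right) = - 2 \left(22 + 51\right) = \left(-2\right) 73 = -146$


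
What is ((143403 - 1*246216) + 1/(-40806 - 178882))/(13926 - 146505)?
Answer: 22586782345/29126015352 ≈ 0.77549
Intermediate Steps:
((143403 - 1*246216) + 1/(-40806 - 178882))/(13926 - 146505) = ((143403 - 246216) + 1/(-219688))/(-132579) = (-102813 - 1/219688)*(-1/132579) = -22586782345/219688*(-1/132579) = 22586782345/29126015352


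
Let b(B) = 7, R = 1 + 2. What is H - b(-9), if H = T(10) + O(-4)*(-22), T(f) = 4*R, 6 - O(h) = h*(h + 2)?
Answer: 49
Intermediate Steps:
O(h) = 6 - h*(2 + h) (O(h) = 6 - h*(h + 2) = 6 - h*(2 + h))
R = 3
T(f) = 12 (T(f) = 4*3 = 12)
H = 56 (H = 12 + (6 - 1*(-4)**2 - 2*(-4))*(-22) = 12 + (6 - 1*16 + 8)*(-22) = 12 + (6 - 16 + 8)*(-22) = 12 - 2*(-22) = 12 + 44 = 56)
H - b(-9) = 56 - 1*7 = 56 - 7 = 49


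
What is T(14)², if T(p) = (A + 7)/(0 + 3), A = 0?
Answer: 49/9 ≈ 5.4444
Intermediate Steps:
T(p) = 7/3 (T(p) = (0 + 7)/(0 + 3) = 7/3)
T(14)² = (7/3)² = 49/9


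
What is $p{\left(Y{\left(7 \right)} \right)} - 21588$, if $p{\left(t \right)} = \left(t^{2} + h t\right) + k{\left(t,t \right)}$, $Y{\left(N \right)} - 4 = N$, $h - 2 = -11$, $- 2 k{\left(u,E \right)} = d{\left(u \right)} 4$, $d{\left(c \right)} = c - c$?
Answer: $-21566$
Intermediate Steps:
$d{\left(c \right)} = 0$
$k{\left(u,E \right)} = 0$ ($k{\left(u,E \right)} = - \frac{0 \cdot 4}{2} = \left(- \frac{1}{2}\right) 0 = 0$)
$h = -9$ ($h = 2 - 11 = -9$)
$Y{\left(N \right)} = 4 + N$
$p{\left(t \right)} = t^{2} - 9 t$ ($p{\left(t \right)} = \left(t^{2} - 9 t\right) + 0 = t^{2} - 9 t$)
$p{\left(Y{\left(7 \right)} \right)} - 21588 = \left(4 + 7\right) \left(-9 + \left(4 + 7\right)\right) - 21588 = 11 \left(-9 + 11\right) - 21588 = 11 \cdot 2 - 21588 = 22 - 21588 = -21566$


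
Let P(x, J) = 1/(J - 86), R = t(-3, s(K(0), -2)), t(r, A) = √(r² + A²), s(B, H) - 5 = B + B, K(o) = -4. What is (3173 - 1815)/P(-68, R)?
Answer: -116788 + 4074*√2 ≈ -1.1103e+5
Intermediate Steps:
s(B, H) = 5 + 2*B (s(B, H) = 5 + (B + B) = 5 + 2*B)
t(r, A) = √(A² + r²)
R = 3*√2 (R = √((5 + 2*(-4))² + (-3)²) = √((5 - 8)² + 9) = √((-3)² + 9) = √(9 + 9) = √18 = 3*√2 ≈ 4.2426)
P(x, J) = 1/(-86 + J)
(3173 - 1815)/P(-68, R) = (3173 - 1815)/(1/(-86 + 3*√2)) = 1358*(-86 + 3*√2) = -116788 + 4074*√2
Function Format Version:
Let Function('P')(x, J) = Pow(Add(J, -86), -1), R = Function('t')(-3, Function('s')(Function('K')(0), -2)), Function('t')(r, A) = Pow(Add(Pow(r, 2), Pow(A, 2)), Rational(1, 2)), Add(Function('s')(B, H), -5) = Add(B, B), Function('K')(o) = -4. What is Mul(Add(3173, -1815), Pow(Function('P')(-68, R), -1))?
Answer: Add(-116788, Mul(4074, Pow(2, Rational(1, 2)))) ≈ -1.1103e+5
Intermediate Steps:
Function('s')(B, H) = Add(5, Mul(2, B)) (Function('s')(B, H) = Add(5, Add(B, B)) = Add(5, Mul(2, B)))
Function('t')(r, A) = Pow(Add(Pow(A, 2), Pow(r, 2)), Rational(1, 2))
R = Mul(3, Pow(2, Rational(1, 2))) (R = Pow(Add(Pow(Add(5, Mul(2, -4)), 2), Pow(-3, 2)), Rational(1, 2)) = Pow(Add(Pow(Add(5, -8), 2), 9), Rational(1, 2)) = Pow(Add(Pow(-3, 2), 9), Rational(1, 2)) = Pow(Add(9, 9), Rational(1, 2)) = Pow(18, Rational(1, 2)) = Mul(3, Pow(2, Rational(1, 2))) ≈ 4.2426)
Function('P')(x, J) = Pow(Add(-86, J), -1)
Mul(Add(3173, -1815), Pow(Function('P')(-68, R), -1)) = Mul(Add(3173, -1815), Pow(Pow(Add(-86, Mul(3, Pow(2, Rational(1, 2)))), -1), -1)) = Mul(1358, Add(-86, Mul(3, Pow(2, Rational(1, 2))))) = Add(-116788, Mul(4074, Pow(2, Rational(1, 2))))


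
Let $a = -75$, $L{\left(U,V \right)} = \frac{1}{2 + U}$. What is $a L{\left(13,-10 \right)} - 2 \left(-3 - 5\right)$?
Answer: $11$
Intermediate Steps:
$a L{\left(13,-10 \right)} - 2 \left(-3 - 5\right) = - \frac{75}{2 + 13} - 2 \left(-3 - 5\right) = - \frac{75}{15} - -16 = \left(-75\right) \frac{1}{15} + 16 = -5 + 16 = 11$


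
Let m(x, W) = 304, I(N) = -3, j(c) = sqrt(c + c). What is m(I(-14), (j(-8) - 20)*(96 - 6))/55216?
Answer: 19/3451 ≈ 0.0055057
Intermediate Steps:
j(c) = sqrt(2)*sqrt(c) (j(c) = sqrt(2*c) = sqrt(2)*sqrt(c))
m(I(-14), (j(-8) - 20)*(96 - 6))/55216 = 304/55216 = 304*(1/55216) = 19/3451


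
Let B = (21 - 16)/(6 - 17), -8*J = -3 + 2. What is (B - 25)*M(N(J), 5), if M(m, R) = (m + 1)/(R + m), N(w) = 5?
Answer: -168/11 ≈ -15.273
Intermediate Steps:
J = ⅛ (J = -(-3 + 2)/8 = -⅛*(-1) = ⅛ ≈ 0.12500)
M(m, R) = (1 + m)/(R + m)
B = -5/11 (B = 5/(-11) = 5*(-1/11) = -5/11 ≈ -0.45455)
(B - 25)*M(N(J), 5) = (-5/11 - 25)*((1 + 5)/(5 + 5)) = -280*6/(11*10) = -28*6/11 = -280/11*⅗ = -168/11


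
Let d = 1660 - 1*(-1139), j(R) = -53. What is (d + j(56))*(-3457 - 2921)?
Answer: -17513988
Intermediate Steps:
d = 2799 (d = 1660 + 1139 = 2799)
(d + j(56))*(-3457 - 2921) = (2799 - 53)*(-3457 - 2921) = 2746*(-6378) = -17513988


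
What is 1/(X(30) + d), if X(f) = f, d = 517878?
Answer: 1/517908 ≈ 1.9308e-6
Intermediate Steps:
1/(X(30) + d) = 1/(30 + 517878) = 1/517908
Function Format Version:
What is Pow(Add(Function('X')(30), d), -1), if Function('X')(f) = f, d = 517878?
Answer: Rational(1, 517908) ≈ 1.9308e-6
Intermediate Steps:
Pow(Add(Function('X')(30), d), -1) = Pow(Add(30, 517878), -1) = Pow(517908, -1) = Rational(1, 517908)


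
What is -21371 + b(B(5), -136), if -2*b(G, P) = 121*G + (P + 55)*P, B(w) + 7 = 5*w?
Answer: -27968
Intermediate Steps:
B(w) = -7 + 5*w
b(G, P) = -121*G/2 - P*(55 + P)/2 (b(G, P) = -(121*G + (P + 55)*P)/2 = -(121*G + (55 + P)*P)/2 = -(121*G + P*(55 + P))/2 = -121*G/2 - P*(55 + P)/2)
-21371 + b(B(5), -136) = -21371 + (-121*(-7 + 5*5)/2 - 55/2*(-136) - 1/2*(-136)**2) = -21371 + (-121*(-7 + 25)/2 + 3740 - 1/2*18496) = -21371 + (-121/2*18 + 3740 - 9248) = -21371 + (-1089 + 3740 - 9248) = -21371 - 6597 = -27968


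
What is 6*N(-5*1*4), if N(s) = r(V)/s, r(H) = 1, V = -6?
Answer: -3/10 ≈ -0.30000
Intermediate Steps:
N(s) = 1/s
6*N(-5*1*4) = 6/((-5*1*4)) = 6/((-5*4)) = 6/(-20) = 6*(-1/20) = -3/10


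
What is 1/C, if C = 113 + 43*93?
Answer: 1/4112 ≈ 0.00024319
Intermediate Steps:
C = 4112 (C = 113 + 3999 = 4112)
1/C = 1/4112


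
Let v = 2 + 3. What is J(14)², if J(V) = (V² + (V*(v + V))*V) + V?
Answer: 15476356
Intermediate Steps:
v = 5
J(V) = V + V² + V²*(5 + V) (J(V) = (V² + (V*(5 + V))*V) + V = (V² + V²*(5 + V)) + V = V + V² + V²*(5 + V))
J(14)² = (14*(1 + 14² + 6*14))² = (14*(1 + 196 + 84))² = (14*281)² = 3934² = 15476356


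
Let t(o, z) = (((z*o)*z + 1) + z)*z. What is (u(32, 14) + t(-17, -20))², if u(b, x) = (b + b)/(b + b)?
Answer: 18599777161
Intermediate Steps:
t(o, z) = z*(1 + z + o*z²) (t(o, z) = (((o*z)*z + 1) + z)*z = ((o*z² + 1) + z)*z = ((1 + o*z²) + z)*z = (1 + z + o*z²)*z = z*(1 + z + o*z²))
u(b, x) = 1 (u(b, x) = (2*b)/((2*b)) = (2*b)*(1/(2*b)) = 1)
(u(32, 14) + t(-17, -20))² = (1 - 20*(1 - 20 - 17*(-20)²))² = (1 - 20*(1 - 20 - 17*400))² = (1 - 20*(1 - 20 - 6800))² = (1 - 20*(-6819))² = (1 + 136380)² = 136381² = 18599777161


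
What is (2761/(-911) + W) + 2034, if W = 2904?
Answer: 4495757/911 ≈ 4935.0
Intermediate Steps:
(2761/(-911) + W) + 2034 = (2761/(-911) + 2904) + 2034 = (2761*(-1/911) + 2904) + 2034 = (-2761/911 + 2904) + 2034 = 2642783/911 + 2034 = 4495757/911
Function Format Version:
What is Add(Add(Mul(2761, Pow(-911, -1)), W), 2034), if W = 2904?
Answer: Rational(4495757, 911) ≈ 4935.0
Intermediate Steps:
Add(Add(Mul(2761, Pow(-911, -1)), W), 2034) = Add(Add(Mul(2761, Pow(-911, -1)), 2904), 2034) = Add(Add(Mul(2761, Rational(-1, 911)), 2904), 2034) = Add(Add(Rational(-2761, 911), 2904), 2034) = Add(Rational(2642783, 911), 2034) = Rational(4495757, 911)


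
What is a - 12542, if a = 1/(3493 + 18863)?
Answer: -280388951/22356 ≈ -12542.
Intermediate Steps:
a = 1/22356 ≈ 4.4731e-5
a - 12542 = 1/22356 - 12542 = -280388951/22356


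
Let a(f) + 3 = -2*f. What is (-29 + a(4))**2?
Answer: 1600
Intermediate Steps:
a(f) = -3 - 2*f
(-29 + a(4))**2 = (-29 + (-3 - 2*4))**2 = (-29 + (-3 - 8))**2 = (-29 - 11)**2 = (-40)**2 = 1600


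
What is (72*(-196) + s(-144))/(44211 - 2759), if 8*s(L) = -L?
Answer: -7047/20726 ≈ -0.34001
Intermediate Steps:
s(L) = -L/8 (s(L) = (-L)/8 = -L/8)
(72*(-196) + s(-144))/(44211 - 2759) = (72*(-196) - ⅛*(-144))/(44211 - 2759) = (-14112 + 18)/41452 = -14094*1/41452 = -7047/20726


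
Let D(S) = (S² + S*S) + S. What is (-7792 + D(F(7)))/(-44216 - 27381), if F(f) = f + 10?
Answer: 7197/71597 ≈ 0.10052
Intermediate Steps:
F(f) = 10 + f
D(S) = S + 2*S² (D(S) = (S² + S²) + S = 2*S² + S = S + 2*S²)
(-7792 + D(F(7)))/(-44216 - 27381) = (-7792 + (10 + 7)*(1 + 2*(10 + 7)))/(-44216 - 27381) = (-7792 + 17*(1 + 2*17))/(-71597) = (-7792 + 17*(1 + 34))*(-1/71597) = (-7792 + 17*35)*(-1/71597) = (-7792 + 595)*(-1/71597) = -7197*(-1/71597) = 7197/71597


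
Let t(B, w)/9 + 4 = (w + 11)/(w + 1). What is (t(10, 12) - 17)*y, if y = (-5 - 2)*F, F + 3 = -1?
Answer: -13496/13 ≈ -1038.2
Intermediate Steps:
F = -4 (F = -3 - 1 = -4)
t(B, w) = -36 + 9*(11 + w)/(1 + w) (t(B, w) = -36 + 9*((w + 11)/(w + 1)) = -36 + 9*((11 + w)/(1 + w)) = -36 + 9*(11 + w)/(1 + w))
y = 28 (y = (-5 - 2)*(-4) = -7*(-4) = 28)
(t(10, 12) - 17)*y = (9*(7 - 3*12)/(1 + 12) - 17)*28 = (9*(7 - 36)/13 - 17)*28 = (9*(1/13)*(-29) - 17)*28 = (-261/13 - 17)*28 = -482/13*28 = -13496/13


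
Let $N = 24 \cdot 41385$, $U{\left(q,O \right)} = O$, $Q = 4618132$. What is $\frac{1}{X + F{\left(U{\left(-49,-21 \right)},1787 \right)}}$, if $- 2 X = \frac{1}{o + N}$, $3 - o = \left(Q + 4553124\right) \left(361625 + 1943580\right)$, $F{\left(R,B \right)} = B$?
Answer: $\frac{42283248388474}{75560164870203039} \approx 0.0005596$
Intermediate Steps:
$o = -21141625187477$ ($o = 3 - \left(4618132 + 4553124\right) \left(361625 + 1943580\right) = 3 - 9171256 \cdot 2305205 = 3 - 21141625187480 = -21141625187477$)
$N = 993240$
$X = \frac{1}{42283248388474}$ ($X = - \frac{1}{2 \left(-21141625187477 + 993240\right)} = - \frac{1}{2 \left(-21141624194237\right)} = \left(- \frac{1}{2}\right) \left(- \frac{1}{21141624194237}\right) = \frac{1}{42283248388474} \approx 2.365 \cdot 10^{-14}$)
$\frac{1}{X + F{\left(U{\left(-49,-21 \right)},1787 \right)}} = \frac{1}{\frac{1}{42283248388474} + 1787} = \frac{1}{\frac{75560164870203039}{42283248388474}} = \frac{42283248388474}{75560164870203039}$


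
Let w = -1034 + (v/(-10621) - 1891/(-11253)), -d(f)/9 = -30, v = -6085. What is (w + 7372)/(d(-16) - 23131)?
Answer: -24438527710/88138825203 ≈ -0.27727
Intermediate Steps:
d(f) = 270 (d(f) = -9*(-30) = 270)
w = -3983650646/3855423 (w = -1034 + (-6085/(-10621) - 1891/(-11253)) = -1034 + (-6085*(-1/10621) - 1891*(-1/11253)) = -1034 + (6085/10621 + 61/363) = -1034 + 2856736/3855423 = -3983650646/3855423 ≈ -1033.3)
(w + 7372)/(d(-16) - 23131) = (-3983650646/3855423 + 7372)/(270 - 23131) = (24438527710/3855423)/(-22861) = (24438527710/3855423)*(-1/22861) = -24438527710/88138825203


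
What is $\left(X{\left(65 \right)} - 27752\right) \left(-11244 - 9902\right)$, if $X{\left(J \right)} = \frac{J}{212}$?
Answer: $\frac{62204754707}{106} \approx 5.8684 \cdot 10^{8}$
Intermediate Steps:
$X{\left(J \right)} = \frac{J}{212}$ ($X{\left(J \right)} = J \frac{1}{212} = \frac{J}{212}$)
$\left(X{\left(65 \right)} - 27752\right) \left(-11244 - 9902\right) = \left(\frac{1}{212} \cdot 65 - 27752\right) \left(-11244 - 9902\right) = \left(\frac{65}{212} - 27752\right) \left(-21146\right) = \left(- \frac{5883359}{212}\right) \left(-21146\right) = \frac{62204754707}{106}$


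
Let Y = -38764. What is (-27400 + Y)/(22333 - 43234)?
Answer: 66164/20901 ≈ 3.1656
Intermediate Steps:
(-27400 + Y)/(22333 - 43234) = (-27400 - 38764)/(22333 - 43234) = -66164/(-20901) = -66164*(-1/20901) = 66164/20901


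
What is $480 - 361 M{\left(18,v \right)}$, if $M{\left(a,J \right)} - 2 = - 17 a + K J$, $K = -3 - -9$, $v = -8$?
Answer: $127552$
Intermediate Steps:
$K = 6$ ($K = -3 + 9 = 6$)
$M{\left(a,J \right)} = 2 - 17 a + 6 J$ ($M{\left(a,J \right)} = 2 + \left(- 17 a + 6 J\right) = 2 - 17 a + 6 J$)
$480 - 361 M{\left(18,v \right)} = 480 - 361 \left(2 - 306 + 6 \left(-8\right)\right) = 480 - 361 \left(2 - 306 - 48\right) = 480 - -127072 = 480 + 127072 = 127552$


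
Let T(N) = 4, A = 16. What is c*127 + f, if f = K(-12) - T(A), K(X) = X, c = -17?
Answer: -2175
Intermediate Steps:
f = -16 (f = -12 - 1*4 = -12 - 4 = -16)
c*127 + f = -17*127 - 16 = -2159 - 16 = -2175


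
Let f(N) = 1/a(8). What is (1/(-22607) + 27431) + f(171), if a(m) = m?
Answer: 4961083535/180856 ≈ 27431.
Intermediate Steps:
f(N) = 1/8
(1/(-22607) + 27431) + f(171) = (1/(-22607) + 27431) + 1/8 = (-1/22607 + 27431) + 1/8 = 620132616/22607 + 1/8 = 4961083535/180856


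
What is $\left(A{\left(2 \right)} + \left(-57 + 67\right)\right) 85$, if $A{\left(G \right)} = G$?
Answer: $1020$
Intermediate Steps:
$\left(A{\left(2 \right)} + \left(-57 + 67\right)\right) 85 = \left(2 + \left(-57 + 67\right)\right) 85 = \left(2 + 10\right) 85 = 12 \cdot 85 = 1020$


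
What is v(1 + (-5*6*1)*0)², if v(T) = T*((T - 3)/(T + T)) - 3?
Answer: 16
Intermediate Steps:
v(T) = -9/2 + T/2 (v(T) = T*((-3 + T)/((2*T))) - 3 = T*((-3 + T)*(1/(2*T))) - 3 = T*((-3 + T)/(2*T)) - 3 = (-3/2 + T/2) - 3 = -9/2 + T/2)
v(1 + (-5*6*1)*0)² = (-9/2 + (1 + (-5*6*1)*0)/2)² = (-9/2 + (1 - 30*1*0)/2)² = (-9/2 + (1 - 30*0)/2)² = (-9/2 + (1 + 0)/2)² = (-9/2 + (½)*1)² = (-9/2 + ½)² = (-4)² = 16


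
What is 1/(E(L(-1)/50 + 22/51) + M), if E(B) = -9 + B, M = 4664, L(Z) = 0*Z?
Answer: 51/237427 ≈ 0.00021480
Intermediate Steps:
L(Z) = 0
1/(E(L(-1)/50 + 22/51) + M) = 1/((-9 + (0/50 + 22/51)) + 4664) = 1/((-9 + (0*(1/50) + 22*(1/51))) + 4664) = 1/((-9 + (0 + 22/51)) + 4664) = 1/((-9 + 22/51) + 4664) = 1/(-437/51 + 4664) = 1/(237427/51) = 51/237427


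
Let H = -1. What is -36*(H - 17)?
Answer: 648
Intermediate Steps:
-36*(H - 17) = -36*(-1 - 17) = -36*(-18) = 648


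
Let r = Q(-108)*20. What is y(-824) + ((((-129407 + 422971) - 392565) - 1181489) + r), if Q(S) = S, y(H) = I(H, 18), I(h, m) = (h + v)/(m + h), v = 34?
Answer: -516907555/403 ≈ -1.2826e+6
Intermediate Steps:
I(h, m) = (34 + h)/(h + m) (I(h, m) = (h + 34)/(m + h) = (34 + h)/(h + m))
y(H) = (34 + H)/(18 + H) (y(H) = (34 + H)/(H + 18) = (34 + H)/(18 + H))
r = -2160 (r = -108*20 = -2160)
y(-824) + ((((-129407 + 422971) - 392565) - 1181489) + r) = (34 - 824)/(18 - 824) + ((((-129407 + 422971) - 392565) - 1181489) - 2160) = -790/(-806) + (((293564 - 392565) - 1181489) - 2160) = -1/806*(-790) + ((-99001 - 1181489) - 2160) = 395/403 + (-1280490 - 2160) = 395/403 - 1282650 = -516907555/403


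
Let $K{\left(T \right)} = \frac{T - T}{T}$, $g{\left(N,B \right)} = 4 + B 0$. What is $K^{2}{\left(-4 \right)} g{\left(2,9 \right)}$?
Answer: $0$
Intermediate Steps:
$g{\left(N,B \right)} = 4$ ($g{\left(N,B \right)} = 4 + 0 = 4$)
$K{\left(T \right)} = 0$ ($K{\left(T \right)} = \frac{0}{T} = 0$)
$K^{2}{\left(-4 \right)} g{\left(2,9 \right)} = 0^{2} \cdot 4 = 0 \cdot 4 = 0$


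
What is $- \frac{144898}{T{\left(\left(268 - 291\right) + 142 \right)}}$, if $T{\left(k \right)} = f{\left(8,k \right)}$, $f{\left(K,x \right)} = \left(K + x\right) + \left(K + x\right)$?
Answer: $- \frac{72449}{127} \approx -570.46$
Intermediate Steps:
$f{\left(K,x \right)} = 2 K + 2 x$
$T{\left(k \right)} = 16 + 2 k$ ($T{\left(k \right)} = 2 \cdot 8 + 2 k = 16 + 2 k$)
$- \frac{144898}{T{\left(\left(268 - 291\right) + 142 \right)}} = - \frac{144898}{16 + 2 \left(\left(268 - 291\right) + 142\right)} = - \frac{144898}{16 + 2 \left(-23 + 142\right)} = - \frac{144898}{16 + 2 \cdot 119} = - \frac{144898}{16 + 238} = - \frac{144898}{254} = \left(-144898\right) \frac{1}{254} = - \frac{72449}{127}$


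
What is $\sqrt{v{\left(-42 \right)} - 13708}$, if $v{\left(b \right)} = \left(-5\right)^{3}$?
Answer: $3 i \sqrt{1537} \approx 117.61 i$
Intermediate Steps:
$v{\left(b \right)} = -125$
$\sqrt{v{\left(-42 \right)} - 13708} = \sqrt{-125 - 13708} = \sqrt{-13833} = 3 i \sqrt{1537}$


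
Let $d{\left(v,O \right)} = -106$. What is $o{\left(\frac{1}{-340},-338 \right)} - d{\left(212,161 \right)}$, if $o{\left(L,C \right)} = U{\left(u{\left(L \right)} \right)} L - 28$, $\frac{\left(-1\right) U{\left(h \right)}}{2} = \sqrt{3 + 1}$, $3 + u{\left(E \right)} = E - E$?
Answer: $\frac{6631}{85} \approx 78.012$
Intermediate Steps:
$u{\left(E \right)} = -3$ ($u{\left(E \right)} = -3 + \left(E - E\right) = -3 + 0 = -3$)
$U{\left(h \right)} = -4$ ($U{\left(h \right)} = - 2 \sqrt{3 + 1} = - 2 \sqrt{4} = \left(-2\right) 2 = -4$)
$o{\left(L,C \right)} = -28 - 4 L$ ($o{\left(L,C \right)} = - 4 L - 28 = -28 - 4 L$)
$o{\left(\frac{1}{-340},-338 \right)} - d{\left(212,161 \right)} = \left(-28 - \frac{4}{-340}\right) - -106 = \left(-28 - - \frac{1}{85}\right) + 106 = \left(-28 + \frac{1}{85}\right) + 106 = - \frac{2379}{85} + 106 = \frac{6631}{85}$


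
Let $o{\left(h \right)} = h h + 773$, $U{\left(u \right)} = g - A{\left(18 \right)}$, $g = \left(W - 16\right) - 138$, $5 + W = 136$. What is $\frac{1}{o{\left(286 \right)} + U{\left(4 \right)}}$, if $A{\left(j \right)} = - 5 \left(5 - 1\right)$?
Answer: $\frac{1}{82566} \approx 1.2112 \cdot 10^{-5}$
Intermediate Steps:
$W = 131$ ($W = -5 + 136 = 131$)
$A{\left(j \right)} = -20$ ($A{\left(j \right)} = \left(-5\right) 4 = -20$)
$g = -23$ ($g = \left(131 - 16\right) - 138 = 115 - 138 = -23$)
$U{\left(u \right)} = -3$ ($U{\left(u \right)} = -23 - -20 = -23 + 20 = -3$)
$o{\left(h \right)} = 773 + h^{2}$ ($o{\left(h \right)} = h^{2} + 773 = 773 + h^{2}$)
$\frac{1}{o{\left(286 \right)} + U{\left(4 \right)}} = \frac{1}{\left(773 + 286^{2}\right) - 3} = \frac{1}{\left(773 + 81796\right) - 3} = \frac{1}{82569 - 3} = \frac{1}{82566}$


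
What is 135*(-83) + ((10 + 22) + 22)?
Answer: -11151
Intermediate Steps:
135*(-83) + ((10 + 22) + 22) = -11205 + (32 + 22) = -11205 + 54 = -11151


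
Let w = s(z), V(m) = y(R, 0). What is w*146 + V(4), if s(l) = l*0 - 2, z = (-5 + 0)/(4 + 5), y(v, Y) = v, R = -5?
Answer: -297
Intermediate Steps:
V(m) = -5
z = -5/9 ≈ -0.55556
s(l) = -2 (s(l) = 0 - 2 = -2)
w = -2
w*146 + V(4) = -2*146 - 5 = -292 - 5 = -297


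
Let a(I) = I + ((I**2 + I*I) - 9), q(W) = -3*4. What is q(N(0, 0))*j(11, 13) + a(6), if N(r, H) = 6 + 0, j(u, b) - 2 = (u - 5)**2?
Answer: -387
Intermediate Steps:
j(u, b) = 2 + (-5 + u)**2 (j(u, b) = 2 + (u - 5)**2 = 2 + (-5 + u)**2)
N(r, H) = 6
q(W) = -12
a(I) = -9 + I + 2*I**2 (a(I) = I + ((I**2 + I**2) - 9) = I + (2*I**2 - 9) = I + (-9 + 2*I**2) = -9 + I + 2*I**2)
q(N(0, 0))*j(11, 13) + a(6) = -12*(2 + (-5 + 11)**2) + (-9 + 6 + 2*6**2) = -12*(2 + 6**2) + (-9 + 6 + 2*36) = -12*(2 + 36) + (-9 + 6 + 72) = -12*38 + 69 = -456 + 69 = -387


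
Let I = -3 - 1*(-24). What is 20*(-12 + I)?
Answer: 180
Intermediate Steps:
I = 21 (I = -3 + 24 = 21)
20*(-12 + I) = 20*(-12 + 21) = 20*9 = 180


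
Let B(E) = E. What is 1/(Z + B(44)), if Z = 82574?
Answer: 1/82618 ≈ 1.2104e-5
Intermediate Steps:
1/(Z + B(44)) = 1/(82574 + 44) = 1/82618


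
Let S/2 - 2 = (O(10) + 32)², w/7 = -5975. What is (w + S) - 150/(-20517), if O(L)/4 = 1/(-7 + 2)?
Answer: -6817476417/170975 ≈ -39874.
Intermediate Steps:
w = -41825 (w = 7*(-5975) = -41825)
O(L) = -⅘ (O(L) = 4/(-7 + 2) = 4/(-5) = 4*(-⅕) = -⅘)
S = 48772/25 (S = 4 + 2*(-⅘ + 32)² = 4 + 2*(156/5)² = 4 + 2*(24336/25) = 4 + 48672/25 = 48772/25 ≈ 1950.9)
(w + S) - 150/(-20517) = (-41825 + 48772/25) - 150/(-20517) = -996853/25 - 150*(-1/20517) = -996853/25 + 50/6839 = -6817476417/170975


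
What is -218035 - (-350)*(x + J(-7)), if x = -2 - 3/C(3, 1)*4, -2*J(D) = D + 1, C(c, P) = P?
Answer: -221885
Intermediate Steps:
J(D) = -1/2 - D/2 (J(D) = -(D + 1)/2 = -(1 + D)/2 = -1/2 - D/2)
x = -14 (x = -2 - 3/1*4 = -2 - 3*1*4 = -2 - 3*4 = -2 - 12 = -14)
-218035 - (-350)*(x + J(-7)) = -218035 - (-350)*(-14 + (-1/2 - 1/2*(-7))) = -218035 - (-350)*(-14 + (-1/2 + 7/2)) = -218035 - (-350)*(-14 + 3) = -218035 - (-350)*(-11) = -218035 - 1*3850 = -218035 - 3850 = -221885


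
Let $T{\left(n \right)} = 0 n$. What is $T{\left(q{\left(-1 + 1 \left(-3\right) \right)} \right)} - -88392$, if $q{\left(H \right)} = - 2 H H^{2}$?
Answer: $88392$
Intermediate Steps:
$q{\left(H \right)} = - 2 H^{3}$
$T{\left(n \right)} = 0$
$T{\left(q{\left(-1 + 1 \left(-3\right) \right)} \right)} - -88392 = 0 - -88392 = 0 + 88392 = 88392$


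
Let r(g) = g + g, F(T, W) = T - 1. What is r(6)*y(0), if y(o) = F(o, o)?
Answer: -12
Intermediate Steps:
F(T, W) = -1 + T
y(o) = -1 + o
r(g) = 2*g
r(6)*y(0) = (2*6)*(-1 + 0) = 12*(-1) = -12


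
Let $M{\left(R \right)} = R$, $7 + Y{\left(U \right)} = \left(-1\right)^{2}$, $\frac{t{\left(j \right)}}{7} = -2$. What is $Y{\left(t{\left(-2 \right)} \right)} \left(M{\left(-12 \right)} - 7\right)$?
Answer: $114$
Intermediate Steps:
$t{\left(j \right)} = -14$ ($t{\left(j \right)} = 7 \left(-2\right) = -14$)
$Y{\left(U \right)} = -6$ ($Y{\left(U \right)} = -7 + \left(-1\right)^{2} = -7 + 1 = -6$)
$Y{\left(t{\left(-2 \right)} \right)} \left(M{\left(-12 \right)} - 7\right) = - 6 \left(-12 - 7\right) = \left(-6\right) \left(-19\right) = 114$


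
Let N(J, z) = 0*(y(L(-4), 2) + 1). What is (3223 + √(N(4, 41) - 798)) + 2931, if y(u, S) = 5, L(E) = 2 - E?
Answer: 6154 + I*√798 ≈ 6154.0 + 28.249*I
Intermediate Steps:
N(J, z) = 0 (N(J, z) = 0*(5 + 1) = 0*6 = 0)
(3223 + √(N(4, 41) - 798)) + 2931 = (3223 + √(0 - 798)) + 2931 = (3223 + √(-798)) + 2931 = (3223 + I*√798) + 2931 = 6154 + I*√798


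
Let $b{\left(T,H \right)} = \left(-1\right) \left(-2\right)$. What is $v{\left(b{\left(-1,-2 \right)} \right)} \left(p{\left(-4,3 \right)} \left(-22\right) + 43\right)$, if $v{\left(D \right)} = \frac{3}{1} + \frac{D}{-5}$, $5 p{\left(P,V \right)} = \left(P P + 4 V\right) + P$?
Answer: $- \frac{4069}{25} \approx -162.76$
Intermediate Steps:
$b{\left(T,H \right)} = 2$
$p{\left(P,V \right)} = \frac{P}{5} + \frac{P^{2}}{5} + \frac{4 V}{5}$ ($p{\left(P,V \right)} = \frac{\left(P P + 4 V\right) + P}{5} = \frac{\left(P^{2} + 4 V\right) + P}{5} = \frac{P + P^{2} + 4 V}{5} = \frac{P}{5} + \frac{P^{2}}{5} + \frac{4 V}{5}$)
$v{\left(D \right)} = 3 - \frac{D}{5}$ ($v{\left(D \right)} = 3 \cdot 1 + D \left(- \frac{1}{5}\right) = 3 - \frac{D}{5}$)
$v{\left(b{\left(-1,-2 \right)} \right)} \left(p{\left(-4,3 \right)} \left(-22\right) + 43\right) = \left(3 - \frac{2}{5}\right) \left(\left(\frac{1}{5} \left(-4\right) + \frac{\left(-4\right)^{2}}{5} + \frac{4}{5} \cdot 3\right) \left(-22\right) + 43\right) = \left(3 - \frac{2}{5}\right) \left(\left(- \frac{4}{5} + \frac{1}{5} \cdot 16 + \frac{12}{5}\right) \left(-22\right) + 43\right) = \frac{13 \left(\left(- \frac{4}{5} + \frac{16}{5} + \frac{12}{5}\right) \left(-22\right) + 43\right)}{5} = \frac{13 \left(\frac{24}{5} \left(-22\right) + 43\right)}{5} = \frac{13 \left(- \frac{528}{5} + 43\right)}{5} = \frac{13}{5} \left(- \frac{313}{5}\right) = - \frac{4069}{25}$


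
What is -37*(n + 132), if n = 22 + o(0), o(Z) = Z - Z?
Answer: -5698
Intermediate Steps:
o(Z) = 0
n = 22 (n = 22 + 0 = 22)
-37*(n + 132) = -37*(22 + 132) = -37*154 = -5698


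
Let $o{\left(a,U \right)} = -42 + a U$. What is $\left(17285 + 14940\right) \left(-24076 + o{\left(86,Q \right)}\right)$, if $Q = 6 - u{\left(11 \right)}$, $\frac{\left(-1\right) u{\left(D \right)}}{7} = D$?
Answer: $-547180500$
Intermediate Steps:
$u{\left(D \right)} = - 7 D$
$Q = 83$ ($Q = 6 - \left(-7\right) 11 = 6 - -77 = 6 + 77 = 83$)
$o{\left(a,U \right)} = -42 + U a$
$\left(17285 + 14940\right) \left(-24076 + o{\left(86,Q \right)}\right) = \left(17285 + 14940\right) \left(-24076 + \left(-42 + 83 \cdot 86\right)\right) = 32225 \left(-24076 + \left(-42 + 7138\right)\right) = 32225 \left(-24076 + 7096\right) = 32225 \left(-16980\right) = -547180500$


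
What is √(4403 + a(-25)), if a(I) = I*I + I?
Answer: √5003 ≈ 70.732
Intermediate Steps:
a(I) = I + I² (a(I) = I² + I = I + I²)
√(4403 + a(-25)) = √(4403 - 25*(1 - 25)) = √(4403 - 25*(-24)) = √(4403 + 600) = √5003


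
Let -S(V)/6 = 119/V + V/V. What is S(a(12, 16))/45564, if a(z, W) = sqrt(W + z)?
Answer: -1/7594 - 17*sqrt(7)/15188 ≈ -0.0030931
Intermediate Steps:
S(V) = -6 - 714/V (S(V) = -6*(119/V + V/V) = -6*(119/V + 1) = -6*(1 + 119/V) = -6 - 714/V)
S(a(12, 16))/45564 = (-6 - 714/sqrt(16 + 12))/45564 = (-6 - 714*sqrt(7)/14)*(1/45564) = (-6 - 51*sqrt(7))*(1/45564) = -1/7594 - 17*sqrt(7)/15188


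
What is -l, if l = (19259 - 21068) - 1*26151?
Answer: 27960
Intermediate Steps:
l = -27960 (l = -1809 - 26151 = -27960)
-l = -1*(-27960) = 27960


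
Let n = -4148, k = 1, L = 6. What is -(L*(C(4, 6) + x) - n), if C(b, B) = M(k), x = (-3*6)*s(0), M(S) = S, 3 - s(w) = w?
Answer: -3830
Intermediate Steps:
s(w) = 3 - w
x = -54 (x = (-3*6)*(3 - 1*0) = -18*(3 + 0) = -18*3 = -54)
C(b, B) = 1
-(L*(C(4, 6) + x) - n) = -(6*(1 - 54) - 1*(-4148)) = -(6*(-53) + 4148) = -(-318 + 4148) = -1*3830 = -3830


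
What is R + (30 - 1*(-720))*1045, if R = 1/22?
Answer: 17242501/22 ≈ 7.8375e+5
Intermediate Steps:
R = 1/22 ≈ 0.045455
R + (30 - 1*(-720))*1045 = 1/22 + (30 - 1*(-720))*1045 = 1/22 + (30 + 720)*1045 = 1/22 + 750*1045 = 1/22 + 783750 = 17242501/22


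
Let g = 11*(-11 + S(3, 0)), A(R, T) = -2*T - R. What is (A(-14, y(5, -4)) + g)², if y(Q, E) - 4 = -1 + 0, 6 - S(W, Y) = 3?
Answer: 6400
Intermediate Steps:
S(W, Y) = 3 (S(W, Y) = 6 - 1*3 = 6 - 3 = 3)
y(Q, E) = 3 (y(Q, E) = 4 + (-1 + 0) = 4 - 1 = 3)
A(R, T) = -R - 2*T
g = -88 (g = 11*(-11 + 3) = 11*(-8) = -88)
(A(-14, y(5, -4)) + g)² = ((-1*(-14) - 2*3) - 88)² = ((14 - 6) - 88)² = (8 - 88)² = (-80)² = 6400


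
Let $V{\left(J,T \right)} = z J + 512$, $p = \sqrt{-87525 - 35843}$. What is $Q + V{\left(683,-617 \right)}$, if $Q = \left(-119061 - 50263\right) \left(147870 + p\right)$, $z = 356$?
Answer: $-25037696220 - 338648 i \sqrt{30842} \approx -2.5038 \cdot 10^{10} - 5.9473 \cdot 10^{7} i$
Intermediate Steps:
$p = 2 i \sqrt{30842}$ ($p = \sqrt{-123368} = 2 i \sqrt{30842} \approx 351.24 i$)
$V{\left(J,T \right)} = 512 + 356 J$ ($V{\left(J,T \right)} = 356 J + 512 = 512 + 356 J$)
$Q = -25037939880 - 338648 i \sqrt{30842}$ ($Q = \left(-119061 - 50263\right) \left(147870 + 2 i \sqrt{30842}\right) = - 169324 \left(147870 + 2 i \sqrt{30842}\right) = -25037939880 - 338648 i \sqrt{30842} \approx -2.5038 \cdot 10^{10} - 5.9473 \cdot 10^{7} i$)
$Q + V{\left(683,-617 \right)} = \left(-25037939880 - 338648 i \sqrt{30842}\right) + \left(512 + 356 \cdot 683\right) = \left(-25037939880 - 338648 i \sqrt{30842}\right) + \left(512 + 243148\right) = \left(-25037939880 - 338648 i \sqrt{30842}\right) + 243660 = -25037696220 - 338648 i \sqrt{30842}$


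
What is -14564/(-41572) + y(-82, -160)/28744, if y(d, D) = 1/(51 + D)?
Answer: 11407592143/32562266728 ≈ 0.35033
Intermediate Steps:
-14564/(-41572) + y(-82, -160)/28744 = -14564/(-41572) + 1/((51 - 160)*28744) = -14564*(-1/41572) + (1/28744)/(-109) = 3641/10393 - 1/109*1/28744 = 3641/10393 - 1/3133096 = 11407592143/32562266728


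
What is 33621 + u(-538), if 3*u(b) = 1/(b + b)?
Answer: 108528587/3228 ≈ 33621.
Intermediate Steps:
u(b) = 1/(6*b) (u(b) = 1/(3*(b + b)) = 1/(3*((2*b))) = (1/(2*b))/3 = 1/(6*b))
33621 + u(-538) = 33621 + (⅙)/(-538) = 33621 + (⅙)*(-1/538) = 33621 - 1/3228 = 108528587/3228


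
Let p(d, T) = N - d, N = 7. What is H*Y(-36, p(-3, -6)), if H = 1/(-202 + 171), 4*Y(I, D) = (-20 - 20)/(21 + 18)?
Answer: 10/1209 ≈ 0.0082713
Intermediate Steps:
p(d, T) = 7 - d
Y(I, D) = -10/39 (Y(I, D) = ((-20 - 20)/(21 + 18))/4 = (-40/39)/4 = (-40*1/39)/4 = (1/4)*(-40/39) = -10/39)
H = -1/31 (H = 1/(-31) = -1/31 ≈ -0.032258)
H*Y(-36, p(-3, -6)) = -1/31*(-10/39) = 10/1209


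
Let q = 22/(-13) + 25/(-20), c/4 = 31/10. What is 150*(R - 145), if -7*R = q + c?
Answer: -3995385/182 ≈ -21953.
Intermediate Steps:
c = 62/5 (c = 4*(31/10) = 62/5 ≈ 12.400)
q = -153/52 (q = 22*(-1/13) + 25*(-1/20) = -22/13 - 5/4 = -153/52 ≈ -2.9423)
R = -2459/1820 (R = -(-153/52 + 62/5)/7 = -1/7*2459/260 = -2459/1820 ≈ -1.3511)
150*(R - 145) = 150*(-2459/1820 - 145) = 150*(-266359/1820) = -3995385/182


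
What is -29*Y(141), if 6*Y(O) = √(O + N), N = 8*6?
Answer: -29*√21/2 ≈ -66.447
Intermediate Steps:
N = 48
Y(O) = √(48 + O)/6 (Y(O) = √(O + 48)/6 = √(48 + O)/6)
-29*Y(141) = -29*√(48 + 141)/6 = -29*√189/6 = -29*3*√21/6 = -29*√21/2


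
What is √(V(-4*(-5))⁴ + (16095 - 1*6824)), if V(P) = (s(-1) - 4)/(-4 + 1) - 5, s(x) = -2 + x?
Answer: √755047/9 ≈ 96.548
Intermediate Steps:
V(P) = -8/3 (V(P) = ((-2 - 1) - 4)/(-4 + 1) - 5 = (-3 - 4)/(-3) - 5 = -7*(-⅓) - 5 = 7/3 - 5 = -8/3)
√(V(-4*(-5))⁴ + (16095 - 1*6824)) = √((-8/3)⁴ + (16095 - 1*6824)) = √(4096/81 + (16095 - 6824)) = √(4096/81 + 9271) = √(755047/81) = √755047/9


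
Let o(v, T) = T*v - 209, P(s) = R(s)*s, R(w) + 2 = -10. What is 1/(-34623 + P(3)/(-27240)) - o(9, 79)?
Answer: -39454294184/78594207 ≈ -502.00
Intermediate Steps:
R(w) = -12 (R(w) = -2 - 10 = -12)
P(s) = -12*s
o(v, T) = -209 + T*v
1/(-34623 + P(3)/(-27240)) - o(9, 79) = 1/(-34623 - 12*3/(-27240)) - (-209 + 79*9) = 1/(-34623 - 36*(-1/27240)) - (-209 + 711) = 1/(-34623 + 3/2270) - 1*502 = 1/(-78594207/2270) - 502 = -2270/78594207 - 502 = -39454294184/78594207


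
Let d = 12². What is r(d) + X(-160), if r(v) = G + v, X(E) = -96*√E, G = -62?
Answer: 82 - 384*I*√10 ≈ 82.0 - 1214.3*I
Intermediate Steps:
d = 144
r(v) = -62 + v
r(d) + X(-160) = (-62 + 144) - 384*I*√10 = 82 - 384*I*√10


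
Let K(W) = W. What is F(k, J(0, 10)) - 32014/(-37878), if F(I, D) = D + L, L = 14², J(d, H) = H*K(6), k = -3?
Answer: 4864391/18939 ≈ 256.85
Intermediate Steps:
J(d, H) = 6*H (J(d, H) = H*6 = 6*H)
L = 196
F(I, D) = 196 + D (F(I, D) = D + 196 = 196 + D)
F(k, J(0, 10)) - 32014/(-37878) = (196 + 6*10) - 32014/(-37878) = (196 + 60) - 32014*(-1/37878) = 256 + 16007/18939 = 4864391/18939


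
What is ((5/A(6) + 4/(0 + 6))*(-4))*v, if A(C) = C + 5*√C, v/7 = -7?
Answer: 4508/57 + 2450*√6/57 ≈ 184.37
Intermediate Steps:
v = -49 (v = 7*(-7) = -49)
((5/A(6) + 4/(0 + 6))*(-4))*v = ((5/(6 + 5*√6) + 4/(0 + 6))*(-4))*(-49) = ((5/(6 + 5*√6) + 4/6)*(-4))*(-49) = ((5/(6 + 5*√6) + 4*(⅙))*(-4))*(-49) = ((5/(6 + 5*√6) + ⅔)*(-4))*(-49) = ((⅔ + 5/(6 + 5*√6))*(-4))*(-49) = (-8/3 - 20/(6 + 5*√6))*(-49) = 392/3 + 980/(6 + 5*√6)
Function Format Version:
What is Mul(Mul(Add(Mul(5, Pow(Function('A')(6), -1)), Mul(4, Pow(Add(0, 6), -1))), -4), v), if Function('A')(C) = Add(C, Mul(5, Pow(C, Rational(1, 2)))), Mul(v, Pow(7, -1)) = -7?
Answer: Add(Rational(4508, 57), Mul(Rational(2450, 57), Pow(6, Rational(1, 2)))) ≈ 184.37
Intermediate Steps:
v = -49 (v = Mul(7, -7) = -49)
Mul(Mul(Add(Mul(5, Pow(Function('A')(6), -1)), Mul(4, Pow(Add(0, 6), -1))), -4), v) = Mul(Mul(Add(Mul(5, Pow(Add(6, Mul(5, Pow(6, Rational(1, 2)))), -1)), Mul(4, Pow(Add(0, 6), -1))), -4), -49) = Mul(Mul(Add(Mul(5, Pow(Add(6, Mul(5, Pow(6, Rational(1, 2)))), -1)), Mul(4, Pow(6, -1))), -4), -49) = Mul(Mul(Add(Mul(5, Pow(Add(6, Mul(5, Pow(6, Rational(1, 2)))), -1)), Mul(4, Rational(1, 6))), -4), -49) = Mul(Mul(Add(Mul(5, Pow(Add(6, Mul(5, Pow(6, Rational(1, 2)))), -1)), Rational(2, 3)), -4), -49) = Mul(Mul(Add(Rational(2, 3), Mul(5, Pow(Add(6, Mul(5, Pow(6, Rational(1, 2)))), -1))), -4), -49) = Mul(Add(Rational(-8, 3), Mul(-20, Pow(Add(6, Mul(5, Pow(6, Rational(1, 2)))), -1))), -49) = Add(Rational(392, 3), Mul(980, Pow(Add(6, Mul(5, Pow(6, Rational(1, 2)))), -1)))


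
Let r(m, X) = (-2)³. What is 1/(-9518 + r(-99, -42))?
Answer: -1/9526 ≈ -0.00010498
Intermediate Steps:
r(m, X) = -8
1/(-9518 + r(-99, -42)) = 1/(-9518 - 8) = 1/(-9526) = -1/9526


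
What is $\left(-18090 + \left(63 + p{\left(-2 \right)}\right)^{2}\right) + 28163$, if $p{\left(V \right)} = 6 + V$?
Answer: $14562$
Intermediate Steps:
$\left(-18090 + \left(63 + p{\left(-2 \right)}\right)^{2}\right) + 28163 = \left(-18090 + \left(63 + \left(6 - 2\right)\right)^{2}\right) + 28163 = \left(-18090 + \left(63 + 4\right)^{2}\right) + 28163 = \left(-18090 + 67^{2}\right) + 28163 = \left(-18090 + 4489\right) + 28163 = -13601 + 28163 = 14562$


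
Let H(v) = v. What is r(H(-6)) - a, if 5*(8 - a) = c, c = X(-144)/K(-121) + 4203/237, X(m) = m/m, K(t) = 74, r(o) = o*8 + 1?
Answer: -1503897/29230 ≈ -51.450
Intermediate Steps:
r(o) = 1 + 8*o (r(o) = 8*o + 1 = 1 + 8*o)
X(m) = 1
c = 103753/5846 (c = 1/74 + 4203/237 = 1*(1/74) + 4203*(1/237) = 1/74 + 1401/79 = 103753/5846 ≈ 17.748)
a = 130087/29230 (a = 8 - ⅕*103753/5846 = 8 - 103753/29230 = 130087/29230 ≈ 4.4505)
r(H(-6)) - a = (1 + 8*(-6)) - 1*130087/29230 = (1 - 48) - 130087/29230 = -47 - 130087/29230 = -1503897/29230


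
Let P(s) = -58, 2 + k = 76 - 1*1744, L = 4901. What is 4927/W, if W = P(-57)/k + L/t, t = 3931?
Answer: 16172310895/4206334 ≈ 3844.8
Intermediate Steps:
k = -1670 (k = -2 + (76 - 1*1744) = -2 + (76 - 1744) = -2 - 1668 = -1670)
W = 4206334/3282385 (W = -58/(-1670) + 4901/3931 = -58*(-1/1670) + 4901*(1/3931) = 29/835 + 4901/3931 = 4206334/3282385 ≈ 1.2815)
4927/W = 4927/(4206334/3282385) = 4927*(3282385/4206334) = 16172310895/4206334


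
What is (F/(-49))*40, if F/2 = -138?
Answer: 11040/49 ≈ 225.31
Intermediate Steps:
F = -276 (F = 2*(-138) = -276)
(F/(-49))*40 = (-276/(-49))*40 = -1/49*(-276)*40 = (276/49)*40 = 11040/49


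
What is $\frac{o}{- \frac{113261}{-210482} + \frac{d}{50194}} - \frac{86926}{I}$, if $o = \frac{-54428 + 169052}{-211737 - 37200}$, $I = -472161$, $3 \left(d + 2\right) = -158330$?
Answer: $\frac{344576838361474185706}{318760264760146385475} \approx 1.081$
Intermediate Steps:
$d = - \frac{158336}{3}$ ($d = -2 + \frac{1}{3} \left(-158330\right) = -2 - \frac{158330}{3} = - \frac{158336}{3} \approx -52779.0$)
$o = - \frac{38208}{82979}$ ($o = \frac{114624}{-248937} = 114624 \left(- \frac{1}{248937}\right) = - \frac{38208}{82979} \approx -0.46045$)
$\frac{o}{- \frac{113261}{-210482} + \frac{d}{50194}} - \frac{86926}{I} = - \frac{38208}{82979 \left(- \frac{113261}{-210482} - \frac{158336}{3 \cdot 50194}\right)} - \frac{86926}{-472161} = - \frac{38208}{82979 \left(\left(-113261\right) \left(- \frac{1}{210482}\right) - \frac{79168}{75291}\right)} - - \frac{86926}{472161} = - \frac{38208}{82979 \left(\frac{113261}{210482} - \frac{79168}{75291}\right)} + \frac{86926}{472161} = - \frac{38208}{82979 \left(- \frac{8135905025}{15847400262}\right)} + \frac{86926}{472161} = \left(- \frac{38208}{82979}\right) \left(- \frac{15847400262}{8135905025}\right) + \frac{86926}{472161} = \frac{605497469210496}{675109263069475} + \frac{86926}{472161} = \frac{344576838361474185706}{318760264760146385475}$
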